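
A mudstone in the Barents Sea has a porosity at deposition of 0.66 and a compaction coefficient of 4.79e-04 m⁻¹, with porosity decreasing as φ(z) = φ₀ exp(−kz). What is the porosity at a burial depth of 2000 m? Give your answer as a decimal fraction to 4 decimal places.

Working in km (1 km = 1000 m; k in km⁻¹ = k in m⁻¹ × 1000):
φ = φ₀·exp(−k·z) = 0.66 × exp(−0.479 × 2) = 0.66 × exp(−0.958)
  = 0.66 × 0.3837 = 0.2532

0.2532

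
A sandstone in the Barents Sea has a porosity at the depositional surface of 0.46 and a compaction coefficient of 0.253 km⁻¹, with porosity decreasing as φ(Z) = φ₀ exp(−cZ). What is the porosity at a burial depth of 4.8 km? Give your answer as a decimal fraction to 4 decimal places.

φ = φ₀·exp(−c·Z) = 0.46 × exp(−0.253 × 4.8) = 0.46 × exp(−1.214)
  = 0.46 × 0.2969 = 0.1366

0.1366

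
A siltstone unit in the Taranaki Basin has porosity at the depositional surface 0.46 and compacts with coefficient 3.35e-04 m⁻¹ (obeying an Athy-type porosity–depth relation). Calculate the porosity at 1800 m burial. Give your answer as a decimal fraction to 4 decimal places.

0.2517

Working in km (1 km = 1000 m; β in km⁻¹ = β in m⁻¹ × 1000):
phi = phi₀·exp(−β·z) = 0.46 × exp(−0.335 × 1.8) = 0.46 × exp(−0.603)
  = 0.46 × 0.5472 = 0.2517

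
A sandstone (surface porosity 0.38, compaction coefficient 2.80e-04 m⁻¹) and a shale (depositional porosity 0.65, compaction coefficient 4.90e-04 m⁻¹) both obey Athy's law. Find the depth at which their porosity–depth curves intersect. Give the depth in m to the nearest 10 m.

Working in km (1 km = 1000 m; k in km⁻¹ = k in m⁻¹ × 1000):
Set φ₀ₐ e^(−kₐd) = φ₀ᵦ e^(−kᵦd) ⇒ ln(φ₀ₐ/φ₀ᵦ) = (kₐ − kᵦ)·d
d = ln(0.38/0.65) / (0.28 − 0.49) = -0.5368 / -0.21 = 2.556 km

2560 m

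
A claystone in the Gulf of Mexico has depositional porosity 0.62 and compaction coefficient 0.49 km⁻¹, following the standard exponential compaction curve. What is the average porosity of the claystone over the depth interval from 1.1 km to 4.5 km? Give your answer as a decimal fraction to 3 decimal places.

⟨phi⟩ = (1/(Z₂−Z₁)) ∫ phi₀ e^(−βZ) dZ = phi₀·(e^(−β·Z₁) − e^(−β·Z₂)) / (β·(Z₂−Z₁))
e^(−0.49×1.1) = 0.5833; e^(−0.49×4.5) = 0.1103
⟨phi⟩ = 0.62 × (0.5833 − 0.1103) / (0.49 × 3.4) = 0.62 × 0.2840 = 0.1761

0.176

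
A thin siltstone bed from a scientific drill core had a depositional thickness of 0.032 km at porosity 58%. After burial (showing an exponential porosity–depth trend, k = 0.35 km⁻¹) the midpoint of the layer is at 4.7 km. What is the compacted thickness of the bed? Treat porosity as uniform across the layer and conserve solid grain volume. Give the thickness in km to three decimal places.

0.015 km

Porosity at 4.7 km: phi = 0.58·exp(−0.35×4.7) = 0.1119
Solid-volume conservation: h(1−phi) = h₀(1−phi₀) ⇒ h = h₀·(1−phi₀)/(1−phi)
h = 0.032 × (1 − 0.58)/(1 − 0.1119) = 0.032 × 0.4729 = 0.0151 km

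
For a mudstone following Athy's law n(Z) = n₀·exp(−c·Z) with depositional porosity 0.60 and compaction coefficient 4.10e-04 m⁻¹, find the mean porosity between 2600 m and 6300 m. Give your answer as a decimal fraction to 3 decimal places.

Working in km (1 km = 1000 m; c in km⁻¹ = c in m⁻¹ × 1000):
⟨n⟩ = (1/(Z₂−Z₁)) ∫ n₀ e^(−cZ) dZ = n₀·(e^(−c·Z₁) − e^(−c·Z₂)) / (c·(Z₂−Z₁))
e^(−0.41×2.6) = 0.3444; e^(−0.41×6.3) = 0.0755
⟨n⟩ = 0.6 × (0.3444 − 0.0755) / (0.41 × 3.7) = 0.6 × 0.1772 = 0.1063

0.106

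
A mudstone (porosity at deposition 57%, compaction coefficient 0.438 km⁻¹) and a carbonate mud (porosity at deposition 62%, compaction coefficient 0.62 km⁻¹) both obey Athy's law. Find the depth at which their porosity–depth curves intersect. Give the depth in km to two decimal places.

Set phi₀ₐ e^(−cₐZ) = phi₀ᵦ e^(−cᵦZ) ⇒ ln(phi₀ₐ/phi₀ᵦ) = (cₐ − cᵦ)·Z
Z = ln(0.57/0.62) / (0.438 − 0.62) = -0.0841 / -0.182 = 0.462 km

0.46 km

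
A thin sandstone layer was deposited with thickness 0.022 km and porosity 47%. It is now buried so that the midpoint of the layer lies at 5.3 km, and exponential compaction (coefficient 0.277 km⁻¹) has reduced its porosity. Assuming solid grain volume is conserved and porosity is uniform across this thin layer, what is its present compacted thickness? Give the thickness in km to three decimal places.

Porosity at 5.3 km: φ = 0.47·exp(−0.277×5.3) = 0.1083
Solid-volume conservation: h(1−φ) = h₀(1−φ₀) ⇒ h = h₀·(1−φ₀)/(1−φ)
h = 0.022 × (1 − 0.47)/(1 − 0.1083) = 0.022 × 0.5944 = 0.0131 km

0.013 km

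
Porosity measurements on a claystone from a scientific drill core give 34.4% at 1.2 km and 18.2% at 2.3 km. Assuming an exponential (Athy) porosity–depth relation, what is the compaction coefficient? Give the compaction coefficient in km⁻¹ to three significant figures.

Athy: phi(d) = phi₀ e^(−kd) ⇒ phi₁/phi₂ = e^{k(d₂−d₁)} ⇒ k = ln(phi₁/phi₂)/(d₂−d₁)
k = ln(0.344/0.182) / (2.3 − 1.2) = ln(1.89) / 1.1 = 0.6366 / 1.1 = 0.5788 km⁻¹

0.579 km⁻¹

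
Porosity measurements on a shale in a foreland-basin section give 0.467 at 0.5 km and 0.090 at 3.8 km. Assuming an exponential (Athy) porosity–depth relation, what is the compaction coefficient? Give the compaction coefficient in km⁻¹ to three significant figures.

Athy: n(d) = n₀ e^(−βd) ⇒ n₁/n₂ = e^{β(d₂−d₁)} ⇒ β = ln(n₁/n₂)/(d₂−d₁)
β = ln(0.467/0.09) / (3.8 − 0.5) = ln(5.189) / 3.3 = 1.6465 / 3.3 = 0.4989 km⁻¹

0.499 km⁻¹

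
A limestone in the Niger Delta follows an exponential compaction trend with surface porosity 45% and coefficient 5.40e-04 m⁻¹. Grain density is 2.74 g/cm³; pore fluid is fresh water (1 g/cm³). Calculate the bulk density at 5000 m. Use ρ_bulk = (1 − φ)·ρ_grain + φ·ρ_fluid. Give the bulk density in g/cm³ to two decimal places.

2.69 g/cm³

Working in km (1 km = 1000 m; β in km⁻¹ = β in m⁻¹ × 1000):
Porosity at depth: φ = 0.45·exp(−0.54×5) = 0.45×0.0672 = 0.0302
Bulk density: ρ_b = (1−φ)ρ_g + φ·ρ_f = 0.9698×2.74 + 0.0302×1
       = 2.657 + 0.030 = 2.687 g/cm³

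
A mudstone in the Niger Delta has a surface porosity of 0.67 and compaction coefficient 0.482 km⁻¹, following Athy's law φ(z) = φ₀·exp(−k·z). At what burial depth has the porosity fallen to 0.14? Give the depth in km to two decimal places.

Invert Athy's law: z = ln(φ₀/φ) / k
z = ln(0.67/0.14) / 0.482 = ln(4.786) / 0.482 = 1.5656 / 0.482 = 3.248 km

3.25 km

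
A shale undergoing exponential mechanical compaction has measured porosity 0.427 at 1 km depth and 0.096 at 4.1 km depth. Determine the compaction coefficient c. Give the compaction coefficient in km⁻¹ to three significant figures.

Athy: phi(z) = phi₀ e^(−cz) ⇒ phi₁/phi₂ = e^{c(z₂−z₁)} ⇒ c = ln(phi₁/phi₂)/(z₂−z₁)
c = ln(0.427/0.096) / (4.1 − 1) = ln(4.448) / 3.1 = 1.4924 / 3.1 = 0.4814 km⁻¹

0.481 km⁻¹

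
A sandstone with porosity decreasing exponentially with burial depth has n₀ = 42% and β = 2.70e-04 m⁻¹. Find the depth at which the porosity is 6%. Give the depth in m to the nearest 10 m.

7210 m

Working in km (1 km = 1000 m; β in km⁻¹ = β in m⁻¹ × 1000):
Invert Athy's law: z = ln(n₀/n) / β
z = ln(0.42/0.06) / 0.27 = ln(7) / 0.27 = 1.9459 / 0.27 = 7.207 km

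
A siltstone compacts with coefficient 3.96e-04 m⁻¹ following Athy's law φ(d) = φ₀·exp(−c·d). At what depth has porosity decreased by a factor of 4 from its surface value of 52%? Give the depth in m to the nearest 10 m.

Working in km (1 km = 1000 m; c in km⁻¹ = c in m⁻¹ × 1000):
φ/φ₀ = 1/4 ⇒ exp(−c·d) = 1/4 ⇒ d = ln(4) / c
d = 1.3863 / 0.396 = 3.501 km

3500 m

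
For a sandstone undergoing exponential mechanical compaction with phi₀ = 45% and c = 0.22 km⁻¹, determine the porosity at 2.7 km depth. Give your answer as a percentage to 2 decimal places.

24.85%

phi = phi₀·exp(−c·d) = 0.45 × exp(−0.22 × 2.7) = 0.45 × exp(−0.594)
  = 0.45 × 0.5521 = 0.2485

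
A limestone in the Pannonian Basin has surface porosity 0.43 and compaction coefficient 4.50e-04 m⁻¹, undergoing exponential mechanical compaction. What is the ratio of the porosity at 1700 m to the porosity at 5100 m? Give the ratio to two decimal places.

4.62

Working in km (1 km = 1000 m; β in km⁻¹ = β in m⁻¹ × 1000):
n(z₁)/n(z₂) = e^(−β·z₁)/e^(−β·z₂) = e^{β(z₂−z₁)}
= exp(0.45 × 3.4) = exp(1.53) = 4.6182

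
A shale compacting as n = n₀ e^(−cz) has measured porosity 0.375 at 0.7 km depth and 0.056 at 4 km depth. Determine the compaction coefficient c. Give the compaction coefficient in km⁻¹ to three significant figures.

Athy: n(z) = n₀ e^(−cz) ⇒ n₁/n₂ = e^{c(z₂−z₁)} ⇒ c = ln(n₁/n₂)/(z₂−z₁)
c = ln(0.375/0.056) / (4 − 0.7) = ln(6.696) / 3.3 = 1.9016 / 3.3 = 0.5762 km⁻¹

0.576 km⁻¹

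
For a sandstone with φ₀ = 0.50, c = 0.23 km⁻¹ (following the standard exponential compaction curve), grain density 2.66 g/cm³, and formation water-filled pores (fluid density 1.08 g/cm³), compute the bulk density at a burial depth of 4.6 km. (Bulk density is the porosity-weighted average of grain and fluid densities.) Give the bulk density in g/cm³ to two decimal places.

Porosity at depth: φ = 0.5·exp(−0.23×4.6) = 0.5×0.3471 = 0.1736
Bulk density: ρ_b = (1−φ)ρ_g + φ·ρ_f = 0.8264×2.66 + 0.1736×1.08
       = 2.198 + 0.187 = 2.386 g/cm³

2.39 g/cm³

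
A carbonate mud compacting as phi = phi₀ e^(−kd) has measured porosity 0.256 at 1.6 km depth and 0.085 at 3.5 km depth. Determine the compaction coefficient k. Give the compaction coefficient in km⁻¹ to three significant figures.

0.580 km⁻¹

Athy: phi(d) = phi₀ e^(−kd) ⇒ phi₁/phi₂ = e^{k(d₂−d₁)} ⇒ k = ln(phi₁/phi₂)/(d₂−d₁)
k = ln(0.256/0.085) / (3.5 − 1.6) = ln(3.012) / 1.9 = 1.1025 / 1.9 = 0.5803 km⁻¹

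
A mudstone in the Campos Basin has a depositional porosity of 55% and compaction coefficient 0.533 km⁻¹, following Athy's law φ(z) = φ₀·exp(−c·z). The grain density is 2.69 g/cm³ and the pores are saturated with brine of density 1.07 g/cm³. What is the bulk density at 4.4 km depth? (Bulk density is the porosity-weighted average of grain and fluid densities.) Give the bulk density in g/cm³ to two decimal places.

2.60 g/cm³

Porosity at depth: φ = 0.55·exp(−0.533×4.4) = 0.55×0.0958 = 0.0527
Bulk density: ρ_b = (1−φ)ρ_g + φ·ρ_f = 0.9473×2.69 + 0.0527×1.07
       = 2.548 + 0.056 = 2.605 g/cm³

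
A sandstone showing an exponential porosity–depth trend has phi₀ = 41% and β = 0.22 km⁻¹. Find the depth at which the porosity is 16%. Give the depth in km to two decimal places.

4.28 km

Invert Athy's law: d = ln(phi₀/phi) / β
d = ln(0.41/0.16) / 0.22 = ln(2.562) / 0.22 = 0.9410 / 0.22 = 4.277 km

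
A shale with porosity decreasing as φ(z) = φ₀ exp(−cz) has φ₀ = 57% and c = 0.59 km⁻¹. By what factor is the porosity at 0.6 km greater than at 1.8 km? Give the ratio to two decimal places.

φ(z₁)/φ(z₂) = e^(−c·z₁)/e^(−c·z₂) = e^{c(z₂−z₁)}
= exp(0.59 × 1.2) = exp(0.708) = 2.0299

2.03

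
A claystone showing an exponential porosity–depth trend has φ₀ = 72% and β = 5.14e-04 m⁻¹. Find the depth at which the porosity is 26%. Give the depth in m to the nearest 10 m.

1980 m

Working in km (1 km = 1000 m; β in km⁻¹ = β in m⁻¹ × 1000):
Invert Athy's law: d = ln(φ₀/φ) / β
d = ln(0.72/0.26) / 0.514 = ln(2.769) / 0.514 = 1.0186 / 0.514 = 1.982 km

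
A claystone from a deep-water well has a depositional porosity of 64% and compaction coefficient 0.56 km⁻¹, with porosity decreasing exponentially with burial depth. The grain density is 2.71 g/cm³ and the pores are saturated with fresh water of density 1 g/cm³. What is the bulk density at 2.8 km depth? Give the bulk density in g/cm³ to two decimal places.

2.48 g/cm³

Porosity at depth: φ = 0.64·exp(−0.56×2.8) = 0.64×0.2085 = 0.1334
Bulk density: ρ_b = (1−φ)ρ_g + φ·ρ_f = 0.8666×2.71 + 0.1334×1
       = 2.348 + 0.133 = 2.482 g/cm³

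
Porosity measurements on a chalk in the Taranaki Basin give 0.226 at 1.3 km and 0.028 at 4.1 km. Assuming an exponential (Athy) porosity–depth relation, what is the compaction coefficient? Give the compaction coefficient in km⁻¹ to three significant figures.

Athy: phi(Z) = phi₀ e^(−cZ) ⇒ phi₁/phi₂ = e^{c(Z₂−Z₁)} ⇒ c = ln(phi₁/phi₂)/(Z₂−Z₁)
c = ln(0.226/0.028) / (4.1 − 1.3) = ln(8.071) / 2.8 = 2.0883 / 2.8 = 0.7458 km⁻¹

0.746 km⁻¹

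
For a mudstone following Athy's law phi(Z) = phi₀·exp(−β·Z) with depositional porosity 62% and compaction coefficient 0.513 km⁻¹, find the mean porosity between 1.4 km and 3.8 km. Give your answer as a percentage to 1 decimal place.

⟨phi⟩ = (1/(Z₂−Z₁)) ∫ phi₀ e^(−βZ) dZ = phi₀·(e^(−β·Z₁) − e^(−β·Z₂)) / (β·(Z₂−Z₁))
e^(−0.513×1.4) = 0.4876; e^(−0.513×3.8) = 0.1424
⟨phi⟩ = 0.62 × (0.4876 − 0.1424) / (0.513 × 2.4) = 0.62 × 0.2804 = 0.1739

17.4%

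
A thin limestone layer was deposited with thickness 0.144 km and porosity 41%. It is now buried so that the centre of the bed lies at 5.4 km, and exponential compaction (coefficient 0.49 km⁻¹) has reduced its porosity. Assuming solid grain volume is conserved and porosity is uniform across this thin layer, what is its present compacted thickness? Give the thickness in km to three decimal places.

Porosity at 5.4 km: n = 0.41·exp(−0.49×5.4) = 0.0291
Solid-volume conservation: h(1−n) = h₀(1−n₀) ⇒ h = h₀·(1−n₀)/(1−n)
h = 0.144 × (1 − 0.41)/(1 − 0.0291) = 0.144 × 0.6077 = 0.0875 km

0.088 km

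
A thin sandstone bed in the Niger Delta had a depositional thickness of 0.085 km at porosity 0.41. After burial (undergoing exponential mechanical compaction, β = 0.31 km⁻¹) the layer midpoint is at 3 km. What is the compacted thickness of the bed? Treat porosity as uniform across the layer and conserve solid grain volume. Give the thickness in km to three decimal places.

Porosity at 3 km: phi = 0.41·exp(−0.31×3) = 0.1618
Solid-volume conservation: h(1−phi) = h₀(1−phi₀) ⇒ h = h₀·(1−phi₀)/(1−phi)
h = 0.085 × (1 − 0.41)/(1 − 0.1618) = 0.085 × 0.7039 = 0.0598 km

0.060 km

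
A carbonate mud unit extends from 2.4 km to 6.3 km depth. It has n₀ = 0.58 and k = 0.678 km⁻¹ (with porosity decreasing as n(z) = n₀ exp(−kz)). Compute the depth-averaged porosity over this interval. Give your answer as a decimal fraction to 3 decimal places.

⟨n⟩ = (1/(z₂−z₁)) ∫ n₀ e^(−kz) dz = n₀·(e^(−k·z₁) − e^(−k·z₂)) / (k·(z₂−z₁))
e^(−0.678×2.4) = 0.1965; e^(−0.678×6.3) = 0.0140
⟨n⟩ = 0.58 × (0.1965 − 0.0140) / (0.678 × 3.9) = 0.58 × 0.0690 = 0.0400

0.040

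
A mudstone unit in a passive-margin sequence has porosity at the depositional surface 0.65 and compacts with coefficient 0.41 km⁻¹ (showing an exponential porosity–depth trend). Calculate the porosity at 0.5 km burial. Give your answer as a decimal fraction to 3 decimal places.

0.530

φ = φ₀·exp(−c·z) = 0.65 × exp(−0.41 × 0.5) = 0.65 × exp(−0.205)
  = 0.65 × 0.8146 = 0.5295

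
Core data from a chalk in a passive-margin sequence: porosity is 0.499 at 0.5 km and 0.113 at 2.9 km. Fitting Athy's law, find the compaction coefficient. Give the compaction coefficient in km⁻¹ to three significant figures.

Athy: n(d) = n₀ e^(−βd) ⇒ n₁/n₂ = e^{β(d₂−d₁)} ⇒ β = ln(n₁/n₂)/(d₂−d₁)
β = ln(0.499/0.113) / (2.9 − 0.5) = ln(4.416) / 2.4 = 1.4852 / 2.4 = 0.6188 km⁻¹

0.619 km⁻¹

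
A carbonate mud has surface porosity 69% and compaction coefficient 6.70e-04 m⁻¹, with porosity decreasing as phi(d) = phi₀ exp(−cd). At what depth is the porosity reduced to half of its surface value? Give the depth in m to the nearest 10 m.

1030 m

Working in km (1 km = 1000 m; c in km⁻¹ = c in m⁻¹ × 1000):
phi/phi₀ = 1/2 ⇒ exp(−c·d) = 1/2 ⇒ d = ln(2) / c
d = 0.6931 / 0.67 = 1.035 km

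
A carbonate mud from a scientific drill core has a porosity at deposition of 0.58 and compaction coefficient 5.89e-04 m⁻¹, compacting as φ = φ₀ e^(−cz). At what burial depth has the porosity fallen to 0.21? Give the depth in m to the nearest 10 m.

Working in km (1 km = 1000 m; c in km⁻¹ = c in m⁻¹ × 1000):
Invert Athy's law: z = ln(φ₀/φ) / c
z = ln(0.58/0.21) / 0.589 = ln(2.762) / 0.589 = 1.0159 / 0.589 = 1.725 km

1720 m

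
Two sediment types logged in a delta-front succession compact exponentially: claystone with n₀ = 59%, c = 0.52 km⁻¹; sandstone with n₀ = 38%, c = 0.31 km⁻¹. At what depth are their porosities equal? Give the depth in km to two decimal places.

Set n₀ₐ e^(−cₐZ) = n₀ᵦ e^(−cᵦZ) ⇒ ln(n₀ₐ/n₀ᵦ) = (cₐ − cᵦ)·Z
Z = ln(0.59/0.38) / (0.52 − 0.31) = 0.4400 / 0.21 = 2.095 km

2.10 km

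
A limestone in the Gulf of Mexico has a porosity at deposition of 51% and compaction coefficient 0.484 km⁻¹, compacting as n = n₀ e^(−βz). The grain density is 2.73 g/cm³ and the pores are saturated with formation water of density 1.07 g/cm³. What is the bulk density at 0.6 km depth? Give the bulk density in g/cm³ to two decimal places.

2.10 g/cm³

Porosity at depth: n = 0.51·exp(−0.484×0.6) = 0.51×0.7480 = 0.3815
Bulk density: ρ_b = (1−n)ρ_g + n·ρ_f = 0.6185×2.73 + 0.3815×1.07
       = 1.689 + 0.408 = 2.097 g/cm³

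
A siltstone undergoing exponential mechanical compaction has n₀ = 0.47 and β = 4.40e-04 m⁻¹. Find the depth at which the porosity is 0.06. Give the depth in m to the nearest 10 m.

4680 m

Working in km (1 km = 1000 m; β in km⁻¹ = β in m⁻¹ × 1000):
Invert Athy's law: z = ln(n₀/n) / β
z = ln(0.47/0.06) / 0.44 = ln(7.833) / 0.44 = 2.0584 / 0.44 = 4.678 km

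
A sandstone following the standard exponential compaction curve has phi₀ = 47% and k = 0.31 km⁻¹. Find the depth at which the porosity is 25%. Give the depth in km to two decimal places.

Invert Athy's law: z = ln(phi₀/phi) / k
z = ln(0.47/0.25) / 0.31 = ln(1.88) / 0.31 = 0.6313 / 0.31 = 2.036 km

2.04 km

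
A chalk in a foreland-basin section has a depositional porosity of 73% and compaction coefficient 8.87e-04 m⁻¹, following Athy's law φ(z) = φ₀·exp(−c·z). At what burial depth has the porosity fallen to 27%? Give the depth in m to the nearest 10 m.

Working in km (1 km = 1000 m; c in km⁻¹ = c in m⁻¹ × 1000):
Invert Athy's law: z = ln(φ₀/φ) / c
z = ln(0.73/0.27) / 0.887 = ln(2.704) / 0.887 = 0.9946 / 0.887 = 1.121 km

1120 m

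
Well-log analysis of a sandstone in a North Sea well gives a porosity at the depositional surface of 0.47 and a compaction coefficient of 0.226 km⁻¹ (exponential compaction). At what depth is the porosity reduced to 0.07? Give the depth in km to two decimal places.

8.43 km

Invert Athy's law: Z = ln(phi₀/phi) / k
Z = ln(0.47/0.07) / 0.226 = ln(6.714) / 0.226 = 1.9042 / 0.226 = 8.426 km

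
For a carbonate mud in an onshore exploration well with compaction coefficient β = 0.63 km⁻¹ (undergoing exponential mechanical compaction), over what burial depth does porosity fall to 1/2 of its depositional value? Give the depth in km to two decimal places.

1.10 km

φ/φ₀ = 1/2 ⇒ exp(−β·d) = 1/2 ⇒ d = ln(2) / β
d = 0.6931 / 0.63 = 1.100 km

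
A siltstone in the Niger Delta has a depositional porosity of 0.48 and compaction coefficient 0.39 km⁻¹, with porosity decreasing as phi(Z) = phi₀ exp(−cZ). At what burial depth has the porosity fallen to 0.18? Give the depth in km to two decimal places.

Invert Athy's law: Z = ln(phi₀/phi) / c
Z = ln(0.48/0.18) / 0.39 = ln(2.667) / 0.39 = 0.9808 / 0.39 = 2.515 km

2.51 km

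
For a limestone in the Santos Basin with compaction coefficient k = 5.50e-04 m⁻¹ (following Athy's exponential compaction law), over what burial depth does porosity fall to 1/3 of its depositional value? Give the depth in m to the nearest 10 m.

Working in km (1 km = 1000 m; k in km⁻¹ = k in m⁻¹ × 1000):
n/n₀ = 1/3 ⇒ exp(−k·z) = 1/3 ⇒ z = ln(3) / k
z = 1.0986 / 0.55 = 1.997 km

2000 m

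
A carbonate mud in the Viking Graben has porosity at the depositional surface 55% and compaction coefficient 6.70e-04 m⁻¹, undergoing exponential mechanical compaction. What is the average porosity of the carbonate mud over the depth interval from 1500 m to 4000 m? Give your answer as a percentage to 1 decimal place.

Working in km (1 km = 1000 m; c in km⁻¹ = c in m⁻¹ × 1000):
⟨φ⟩ = (1/(Z₂−Z₁)) ∫ φ₀ e^(−cZ) dZ = φ₀·(e^(−c·Z₁) − e^(−c·Z₂)) / (c·(Z₂−Z₁))
e^(−0.67×1.5) = 0.3660; e^(−0.67×4) = 0.0686
⟨φ⟩ = 0.55 × (0.3660 − 0.0686) / (0.67 × 2.5) = 0.55 × 0.1776 = 0.0977

9.8%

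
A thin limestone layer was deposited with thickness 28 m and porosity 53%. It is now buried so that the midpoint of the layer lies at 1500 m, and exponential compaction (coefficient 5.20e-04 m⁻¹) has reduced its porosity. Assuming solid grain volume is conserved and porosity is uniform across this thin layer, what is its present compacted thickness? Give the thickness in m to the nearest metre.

17 m

Working in km (1 km = 1000 m; β in km⁻¹ = β in m⁻¹ × 1000):
Porosity at 1.5 km: phi = 0.53·exp(−0.52×1.5) = 0.2430
Solid-volume conservation: h(1−phi) = h₀(1−phi₀) ⇒ h = h₀·(1−phi₀)/(1−phi)
h = 0.028 × (1 − 0.53)/(1 − 0.2430) = 0.028 × 0.6208 = 0.0174 km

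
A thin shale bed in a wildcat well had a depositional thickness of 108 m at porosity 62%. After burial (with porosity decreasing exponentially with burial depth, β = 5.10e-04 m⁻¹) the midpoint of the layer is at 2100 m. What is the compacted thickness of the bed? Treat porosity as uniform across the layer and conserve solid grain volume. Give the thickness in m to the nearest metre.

Working in km (1 km = 1000 m; β in km⁻¹ = β in m⁻¹ × 1000):
Porosity at 2.1 km: φ = 0.62·exp(−0.51×2.1) = 0.2125
Solid-volume conservation: h(1−φ) = h₀(1−φ₀) ⇒ h = h₀·(1−φ₀)/(1−φ)
h = 0.108 × (1 − 0.62)/(1 − 0.2125) = 0.108 × 0.4825 = 0.0521 km

52 m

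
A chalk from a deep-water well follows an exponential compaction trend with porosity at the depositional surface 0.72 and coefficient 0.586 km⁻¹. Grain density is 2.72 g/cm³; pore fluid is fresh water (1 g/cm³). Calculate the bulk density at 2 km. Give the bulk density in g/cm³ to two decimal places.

Porosity at depth: phi = 0.72·exp(−0.586×2) = 0.72×0.3097 = 0.2230
Bulk density: ρ_b = (1−phi)ρ_g + phi·ρ_f = 0.7770×2.72 + 0.2230×1
       = 2.113 + 0.223 = 2.336 g/cm³

2.34 g/cm³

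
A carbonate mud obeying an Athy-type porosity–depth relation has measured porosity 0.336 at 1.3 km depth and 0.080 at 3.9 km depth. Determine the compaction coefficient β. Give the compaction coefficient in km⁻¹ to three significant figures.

Athy: phi(Z) = phi₀ e^(−βZ) ⇒ phi₁/phi₂ = e^{β(Z₂−Z₁)} ⇒ β = ln(phi₁/phi₂)/(Z₂−Z₁)
β = ln(0.336/0.08) / (3.9 − 1.3) = ln(4.2) / 2.6 = 1.4351 / 2.6 = 0.552 km⁻¹

0.552 km⁻¹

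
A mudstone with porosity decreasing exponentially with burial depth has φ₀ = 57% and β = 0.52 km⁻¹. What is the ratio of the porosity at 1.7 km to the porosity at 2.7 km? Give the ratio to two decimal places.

1.68

φ(z₁)/φ(z₂) = e^(−β·z₁)/e^(−β·z₂) = e^{β(z₂−z₁)}
= exp(0.52 × 1) = exp(0.52) = 1.6820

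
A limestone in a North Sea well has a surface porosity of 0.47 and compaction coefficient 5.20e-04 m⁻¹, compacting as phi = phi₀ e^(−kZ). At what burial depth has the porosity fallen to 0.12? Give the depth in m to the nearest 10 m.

2630 m

Working in km (1 km = 1000 m; k in km⁻¹ = k in m⁻¹ × 1000):
Invert Athy's law: Z = ln(phi₀/phi) / k
Z = ln(0.47/0.12) / 0.52 = ln(3.917) / 0.52 = 1.3652 / 0.52 = 2.625 km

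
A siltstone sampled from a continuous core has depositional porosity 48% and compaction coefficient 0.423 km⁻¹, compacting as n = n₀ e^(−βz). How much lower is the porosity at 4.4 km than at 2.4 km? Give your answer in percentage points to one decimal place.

n(2.4) = 0.48·e^(−0.423×2.4) = 0.1739
n(4.4) = 0.48·e^(−0.423×4.4) = 0.0746
Δn = 0.1739 − 0.0746 = 0.0993

9.9 percentage points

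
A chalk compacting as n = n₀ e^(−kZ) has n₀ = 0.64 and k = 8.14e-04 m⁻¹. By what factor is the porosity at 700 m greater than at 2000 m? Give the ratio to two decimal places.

2.88

Working in km (1 km = 1000 m; k in km⁻¹ = k in m⁻¹ × 1000):
n(Z₁)/n(Z₂) = e^(−k·Z₁)/e^(−k·Z₂) = e^{k(Z₂−Z₁)}
= exp(0.814 × 1.3) = exp(1.058) = 2.8812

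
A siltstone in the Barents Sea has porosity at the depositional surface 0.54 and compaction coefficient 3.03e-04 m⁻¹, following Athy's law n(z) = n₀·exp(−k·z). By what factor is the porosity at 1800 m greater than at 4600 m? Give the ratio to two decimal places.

Working in km (1 km = 1000 m; k in km⁻¹ = k in m⁻¹ × 1000):
n(z₁)/n(z₂) = e^(−k·z₁)/e^(−k·z₂) = e^{k(z₂−z₁)}
= exp(0.303 × 2.8) = exp(0.8484) = 2.3359

2.34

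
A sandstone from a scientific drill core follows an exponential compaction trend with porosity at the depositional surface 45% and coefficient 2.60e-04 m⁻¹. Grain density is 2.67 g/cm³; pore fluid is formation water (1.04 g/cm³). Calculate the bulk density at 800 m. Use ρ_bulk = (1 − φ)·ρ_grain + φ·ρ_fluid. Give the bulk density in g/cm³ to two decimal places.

2.07 g/cm³

Working in km (1 km = 1000 m; β in km⁻¹ = β in m⁻¹ × 1000):
Porosity at depth: φ = 0.45·exp(−0.26×0.8) = 0.45×0.8122 = 0.3655
Bulk density: ρ_b = (1−φ)ρ_g + φ·ρ_f = 0.6345×2.67 + 0.3655×1.04
       = 1.694 + 0.380 = 2.074 g/cm³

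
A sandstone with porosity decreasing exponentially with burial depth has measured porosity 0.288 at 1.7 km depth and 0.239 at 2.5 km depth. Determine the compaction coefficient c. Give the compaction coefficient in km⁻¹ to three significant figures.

Athy: φ(z) = φ₀ e^(−cz) ⇒ φ₁/φ₂ = e^{c(z₂−z₁)} ⇒ c = ln(φ₁/φ₂)/(z₂−z₁)
c = ln(0.288/0.239) / (2.5 − 1.7) = ln(1.205) / 0.8 = 0.1865 / 0.8 = 0.2331 km⁻¹

0.233 km⁻¹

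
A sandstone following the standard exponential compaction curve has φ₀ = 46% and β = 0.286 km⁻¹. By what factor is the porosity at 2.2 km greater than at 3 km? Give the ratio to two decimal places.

φ(d₁)/φ(d₂) = e^(−β·d₁)/e^(−β·d₂) = e^{β(d₂−d₁)}
= exp(0.286 × 0.8) = exp(0.2288) = 1.2571

1.26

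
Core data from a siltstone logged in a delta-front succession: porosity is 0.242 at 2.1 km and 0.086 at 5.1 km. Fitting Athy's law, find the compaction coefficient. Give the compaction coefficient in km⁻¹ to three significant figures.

0.345 km⁻¹

Athy: n(Z) = n₀ e^(−kZ) ⇒ n₁/n₂ = e^{k(Z₂−Z₁)} ⇒ k = ln(n₁/n₂)/(Z₂−Z₁)
k = ln(0.242/0.086) / (5.1 − 2.1) = ln(2.814) / 3 = 1.0346 / 3 = 0.3449 km⁻¹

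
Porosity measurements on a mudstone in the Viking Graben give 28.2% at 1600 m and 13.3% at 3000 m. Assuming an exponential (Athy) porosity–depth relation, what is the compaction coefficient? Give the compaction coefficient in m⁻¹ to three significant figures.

Working in km (1 km = 1000 m; β in km⁻¹ = β in m⁻¹ × 1000):
Athy: φ(z) = φ₀ e^(−βz) ⇒ φ₁/φ₂ = e^{β(z₂−z₁)} ⇒ β = ln(φ₁/φ₂)/(z₂−z₁)
β = ln(0.282/0.133) / (3 − 1.6) = ln(2.12) / 1.4 = 0.7516 / 1.4 = 0.5368 km⁻¹

0.000537 m⁻¹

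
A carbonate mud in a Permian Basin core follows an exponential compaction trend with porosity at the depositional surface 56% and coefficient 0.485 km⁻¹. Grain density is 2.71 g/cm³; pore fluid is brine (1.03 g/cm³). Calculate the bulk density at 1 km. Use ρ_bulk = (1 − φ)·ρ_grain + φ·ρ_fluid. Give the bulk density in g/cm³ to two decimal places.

Porosity at depth: phi = 0.56·exp(−0.485×1) = 0.56×0.6157 = 0.3448
Bulk density: ρ_b = (1−phi)ρ_g + phi·ρ_f = 0.6552×2.71 + 0.3448×1.03
       = 1.776 + 0.355 = 2.131 g/cm³

2.13 g/cm³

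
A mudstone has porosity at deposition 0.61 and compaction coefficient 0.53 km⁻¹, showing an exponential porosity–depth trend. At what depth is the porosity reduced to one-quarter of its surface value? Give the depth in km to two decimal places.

2.62 km

φ/φ₀ = 1/4 ⇒ exp(−c·d) = 1/4 ⇒ d = ln(4) / c
d = 1.3863 / 0.53 = 2.616 km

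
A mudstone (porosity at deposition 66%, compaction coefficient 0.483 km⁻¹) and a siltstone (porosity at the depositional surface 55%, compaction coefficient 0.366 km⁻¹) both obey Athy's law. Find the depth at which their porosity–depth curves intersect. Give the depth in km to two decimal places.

1.56 km

Set phi₀ₐ e^(−kₐz) = phi₀ᵦ e^(−kᵦz) ⇒ ln(phi₀ₐ/phi₀ᵦ) = (kₐ − kᵦ)·z
z = ln(0.66/0.55) / (0.483 − 0.366) = 0.1823 / 0.117 = 1.558 km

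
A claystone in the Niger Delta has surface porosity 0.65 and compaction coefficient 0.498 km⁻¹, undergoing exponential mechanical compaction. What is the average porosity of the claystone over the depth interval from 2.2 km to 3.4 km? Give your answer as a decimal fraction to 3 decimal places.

0.164

⟨phi⟩ = (1/(d₂−d₁)) ∫ phi₀ e^(−kd) dd = phi₀·(e^(−k·d₁) − e^(−k·d₂)) / (k·(d₂−d₁))
e^(−0.498×2.2) = 0.3343; e^(−0.498×3.4) = 0.1839
⟨phi⟩ = 0.65 × (0.3343 − 0.1839) / (0.498 × 1.2) = 0.65 × 0.2517 = 0.1636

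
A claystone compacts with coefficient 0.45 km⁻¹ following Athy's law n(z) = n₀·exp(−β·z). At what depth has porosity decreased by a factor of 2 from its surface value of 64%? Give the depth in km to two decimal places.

1.54 km

n/n₀ = 1/2 ⇒ exp(−β·z) = 1/2 ⇒ z = ln(2) / β
z = 0.6931 / 0.45 = 1.540 km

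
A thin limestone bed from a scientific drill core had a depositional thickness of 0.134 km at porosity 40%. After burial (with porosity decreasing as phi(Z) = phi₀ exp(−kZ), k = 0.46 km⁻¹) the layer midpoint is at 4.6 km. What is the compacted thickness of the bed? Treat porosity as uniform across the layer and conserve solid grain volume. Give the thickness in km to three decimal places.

Porosity at 4.6 km: phi = 0.4·exp(−0.46×4.6) = 0.0482
Solid-volume conservation: h(1−phi) = h₀(1−phi₀) ⇒ h = h₀·(1−phi₀)/(1−phi)
h = 0.134 × (1 − 0.4)/(1 − 0.0482) = 0.134 × 0.6304 = 0.0845 km

0.084 km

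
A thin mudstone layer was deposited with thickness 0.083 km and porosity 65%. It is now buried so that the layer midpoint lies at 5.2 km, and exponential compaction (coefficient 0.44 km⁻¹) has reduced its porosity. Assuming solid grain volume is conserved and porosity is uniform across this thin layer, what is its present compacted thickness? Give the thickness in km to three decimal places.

0.031 km

Porosity at 5.2 km: n = 0.65·exp(−0.44×5.2) = 0.0660
Solid-volume conservation: h(1−n) = h₀(1−n₀) ⇒ h = h₀·(1−n₀)/(1−n)
h = 0.083 × (1 − 0.65)/(1 − 0.0660) = 0.083 × 0.3747 = 0.0311 km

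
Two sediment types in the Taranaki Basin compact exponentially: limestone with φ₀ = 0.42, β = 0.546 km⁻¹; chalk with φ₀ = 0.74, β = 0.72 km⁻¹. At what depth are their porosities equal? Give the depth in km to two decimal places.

3.26 km

Set φ₀ₐ e^(−βₐz) = φ₀ᵦ e^(−βᵦz) ⇒ ln(φ₀ₐ/φ₀ᵦ) = (βₐ − βᵦ)·z
z = ln(0.42/0.74) / (0.546 − 0.72) = -0.5664 / -0.174 = 3.255 km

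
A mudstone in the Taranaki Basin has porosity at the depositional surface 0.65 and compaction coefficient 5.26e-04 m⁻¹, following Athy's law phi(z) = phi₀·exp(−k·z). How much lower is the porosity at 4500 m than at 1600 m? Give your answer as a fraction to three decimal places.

0.219

Working in km (1 km = 1000 m; k in km⁻¹ = k in m⁻¹ × 1000):
phi(1.6) = 0.65·e^(−0.526×1.6) = 0.2802
phi(4.5) = 0.65·e^(−0.526×4.5) = 0.0609
Δphi = 0.2802 − 0.0609 = 0.2192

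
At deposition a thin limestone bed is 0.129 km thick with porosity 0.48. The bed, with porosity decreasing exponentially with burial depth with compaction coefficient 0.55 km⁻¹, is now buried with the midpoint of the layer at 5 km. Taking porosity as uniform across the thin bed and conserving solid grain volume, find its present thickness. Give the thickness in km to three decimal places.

Porosity at 5 km: phi = 0.48·exp(−0.55×5) = 0.0307
Solid-volume conservation: h(1−phi) = h₀(1−phi₀) ⇒ h = h₀·(1−phi₀)/(1−phi)
h = 0.129 × (1 − 0.48)/(1 − 0.0307) = 0.129 × 0.5365 = 0.0692 km

0.069 km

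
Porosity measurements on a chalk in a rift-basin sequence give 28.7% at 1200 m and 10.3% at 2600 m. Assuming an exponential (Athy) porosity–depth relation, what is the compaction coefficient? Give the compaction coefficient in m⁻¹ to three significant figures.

Working in km (1 km = 1000 m; k in km⁻¹ = k in m⁻¹ × 1000):
Athy: n(d) = n₀ e^(−kd) ⇒ n₁/n₂ = e^{k(d₂−d₁)} ⇒ k = ln(n₁/n₂)/(d₂−d₁)
k = ln(0.287/0.103) / (2.6 − 1.2) = ln(2.786) / 1.4 = 1.0248 / 1.4 = 0.732 km⁻¹

0.000732 m⁻¹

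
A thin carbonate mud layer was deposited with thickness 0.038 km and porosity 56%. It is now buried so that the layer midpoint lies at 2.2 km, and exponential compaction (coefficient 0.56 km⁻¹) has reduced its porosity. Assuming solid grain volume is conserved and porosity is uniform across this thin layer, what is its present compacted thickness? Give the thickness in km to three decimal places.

Porosity at 2.2 km: phi = 0.56·exp(−0.56×2.2) = 0.1634
Solid-volume conservation: h(1−phi) = h₀(1−phi₀) ⇒ h = h₀·(1−phi₀)/(1−phi)
h = 0.038 × (1 − 0.56)/(1 − 0.1634) = 0.038 × 0.5259 = 0.0200 km

0.020 km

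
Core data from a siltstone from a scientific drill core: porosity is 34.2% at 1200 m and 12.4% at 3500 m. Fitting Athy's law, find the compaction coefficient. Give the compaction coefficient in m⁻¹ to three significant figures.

0.000441 m⁻¹

Working in km (1 km = 1000 m; β in km⁻¹ = β in m⁻¹ × 1000):
Athy: φ(z) = φ₀ e^(−βz) ⇒ φ₁/φ₂ = e^{β(z₂−z₁)} ⇒ β = ln(φ₁/φ₂)/(z₂−z₁)
β = ln(0.342/0.124) / (3.5 − 1.2) = ln(2.758) / 2.3 = 1.0145 / 2.3 = 0.4411 km⁻¹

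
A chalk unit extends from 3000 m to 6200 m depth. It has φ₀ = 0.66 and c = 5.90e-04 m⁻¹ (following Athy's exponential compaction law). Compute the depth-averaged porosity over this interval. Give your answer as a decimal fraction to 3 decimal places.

0.051

Working in km (1 km = 1000 m; c in km⁻¹ = c in m⁻¹ × 1000):
⟨φ⟩ = (1/(d₂−d₁)) ∫ φ₀ e^(−cd) dd = φ₀·(e^(−c·d₁) − e^(−c·d₂)) / (c·(d₂−d₁))
e^(−0.59×3) = 0.1703; e^(−0.59×6.2) = 0.0258
⟨φ⟩ = 0.66 × (0.1703 − 0.0258) / (0.59 × 3.2) = 0.66 × 0.0766 = 0.0505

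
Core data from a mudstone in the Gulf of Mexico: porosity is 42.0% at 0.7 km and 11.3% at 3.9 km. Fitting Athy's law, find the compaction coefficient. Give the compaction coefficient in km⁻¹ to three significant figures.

Athy: φ(d) = φ₀ e^(−kd) ⇒ φ₁/φ₂ = e^{k(d₂−d₁)} ⇒ k = ln(φ₁/φ₂)/(d₂−d₁)
k = ln(0.42/0.113) / (3.9 − 0.7) = ln(3.717) / 3.2 = 1.3129 / 3.2 = 0.4103 km⁻¹

0.410 km⁻¹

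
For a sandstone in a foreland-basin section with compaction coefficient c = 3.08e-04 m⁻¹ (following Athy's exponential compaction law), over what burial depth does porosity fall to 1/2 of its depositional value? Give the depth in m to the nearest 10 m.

2250 m

Working in km (1 km = 1000 m; c in km⁻¹ = c in m⁻¹ × 1000):
n/n₀ = 1/2 ⇒ exp(−c·Z) = 1/2 ⇒ Z = ln(2) / c
Z = 0.6931 / 0.308 = 2.250 km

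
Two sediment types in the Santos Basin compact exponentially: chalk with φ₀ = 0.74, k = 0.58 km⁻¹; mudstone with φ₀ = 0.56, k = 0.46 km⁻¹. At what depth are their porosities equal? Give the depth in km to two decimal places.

Set φ₀ₐ e^(−kₐZ) = φ₀ᵦ e^(−kᵦZ) ⇒ ln(φ₀ₐ/φ₀ᵦ) = (kₐ − kᵦ)·Z
Z = ln(0.74/0.56) / (0.58 − 0.46) = 0.2787 / 0.12 = 2.323 km

2.32 km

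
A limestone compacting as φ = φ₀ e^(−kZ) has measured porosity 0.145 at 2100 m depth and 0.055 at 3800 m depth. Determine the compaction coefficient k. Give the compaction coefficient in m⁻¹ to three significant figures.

0.000570 m⁻¹

Working in km (1 km = 1000 m; k in km⁻¹ = k in m⁻¹ × 1000):
Athy: φ(Z) = φ₀ e^(−kZ) ⇒ φ₁/φ₂ = e^{k(Z₂−Z₁)} ⇒ k = ln(φ₁/φ₂)/(Z₂−Z₁)
k = ln(0.145/0.055) / (3.8 − 2.1) = ln(2.636) / 1.7 = 0.9694 / 1.7 = 0.5702 km⁻¹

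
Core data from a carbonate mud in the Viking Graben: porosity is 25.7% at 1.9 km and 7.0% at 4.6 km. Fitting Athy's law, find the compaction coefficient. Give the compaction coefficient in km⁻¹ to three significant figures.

0.482 km⁻¹

Athy: φ(Z) = φ₀ e^(−βZ) ⇒ φ₁/φ₂ = e^{β(Z₂−Z₁)} ⇒ β = ln(φ₁/φ₂)/(Z₂−Z₁)
β = ln(0.257/0.07) / (4.6 − 1.9) = ln(3.671) / 2.7 = 1.3006 / 2.7 = 0.4817 km⁻¹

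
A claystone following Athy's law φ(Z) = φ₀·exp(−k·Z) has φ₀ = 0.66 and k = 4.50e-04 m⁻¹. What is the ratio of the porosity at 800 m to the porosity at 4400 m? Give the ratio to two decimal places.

5.05

Working in km (1 km = 1000 m; k in km⁻¹ = k in m⁻¹ × 1000):
φ(Z₁)/φ(Z₂) = e^(−k·Z₁)/e^(−k·Z₂) = e^{k(Z₂−Z₁)}
= exp(0.45 × 3.6) = exp(1.62) = 5.0531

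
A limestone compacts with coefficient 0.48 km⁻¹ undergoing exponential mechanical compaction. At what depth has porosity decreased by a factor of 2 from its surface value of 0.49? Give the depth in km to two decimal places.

1.44 km

n/n₀ = 1/2 ⇒ exp(−c·d) = 1/2 ⇒ d = ln(2) / c
d = 0.6931 / 0.48 = 1.444 km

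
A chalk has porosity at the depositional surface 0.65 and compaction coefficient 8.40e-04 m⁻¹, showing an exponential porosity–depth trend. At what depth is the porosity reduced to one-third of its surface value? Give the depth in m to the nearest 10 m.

Working in km (1 km = 1000 m; k in km⁻¹ = k in m⁻¹ × 1000):
φ/φ₀ = 1/3 ⇒ exp(−k·Z) = 1/3 ⇒ Z = ln(3) / k
Z = 1.0986 / 0.84 = 1.308 km

1310 m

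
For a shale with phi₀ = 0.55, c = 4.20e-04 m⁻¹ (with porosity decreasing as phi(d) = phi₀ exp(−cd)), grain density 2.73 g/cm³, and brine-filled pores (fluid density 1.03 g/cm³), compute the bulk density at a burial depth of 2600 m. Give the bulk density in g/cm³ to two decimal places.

2.42 g/cm³

Working in km (1 km = 1000 m; c in km⁻¹ = c in m⁻¹ × 1000):
Porosity at depth: phi = 0.55·exp(−0.42×2.6) = 0.55×0.3355 = 0.1845
Bulk density: ρ_b = (1−phi)ρ_g + phi·ρ_f = 0.8155×2.73 + 0.1845×1.03
       = 2.226 + 0.190 = 2.416 g/cm³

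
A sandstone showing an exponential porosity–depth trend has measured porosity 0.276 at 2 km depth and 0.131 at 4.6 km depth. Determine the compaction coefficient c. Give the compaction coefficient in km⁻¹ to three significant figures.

0.287 km⁻¹

Athy: phi(Z) = phi₀ e^(−cZ) ⇒ phi₁/phi₂ = e^{c(Z₂−Z₁)} ⇒ c = ln(phi₁/phi₂)/(Z₂−Z₁)
c = ln(0.276/0.131) / (4.6 − 2) = ln(2.107) / 2.6 = 0.7452 / 2.6 = 0.2866 km⁻¹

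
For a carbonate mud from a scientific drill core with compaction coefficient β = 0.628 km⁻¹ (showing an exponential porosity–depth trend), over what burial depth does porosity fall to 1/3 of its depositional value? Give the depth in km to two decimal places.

phi/phi₀ = 1/3 ⇒ exp(−β·Z) = 1/3 ⇒ Z = ln(3) / β
Z = 1.0986 / 0.628 = 1.749 km

1.75 km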